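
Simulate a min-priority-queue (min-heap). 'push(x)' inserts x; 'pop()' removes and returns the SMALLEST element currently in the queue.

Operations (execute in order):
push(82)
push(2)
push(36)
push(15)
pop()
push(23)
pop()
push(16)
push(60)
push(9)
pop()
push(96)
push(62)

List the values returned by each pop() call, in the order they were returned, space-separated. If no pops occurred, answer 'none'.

Answer: 2 15 9

Derivation:
push(82): heap contents = [82]
push(2): heap contents = [2, 82]
push(36): heap contents = [2, 36, 82]
push(15): heap contents = [2, 15, 36, 82]
pop() → 2: heap contents = [15, 36, 82]
push(23): heap contents = [15, 23, 36, 82]
pop() → 15: heap contents = [23, 36, 82]
push(16): heap contents = [16, 23, 36, 82]
push(60): heap contents = [16, 23, 36, 60, 82]
push(9): heap contents = [9, 16, 23, 36, 60, 82]
pop() → 9: heap contents = [16, 23, 36, 60, 82]
push(96): heap contents = [16, 23, 36, 60, 82, 96]
push(62): heap contents = [16, 23, 36, 60, 62, 82, 96]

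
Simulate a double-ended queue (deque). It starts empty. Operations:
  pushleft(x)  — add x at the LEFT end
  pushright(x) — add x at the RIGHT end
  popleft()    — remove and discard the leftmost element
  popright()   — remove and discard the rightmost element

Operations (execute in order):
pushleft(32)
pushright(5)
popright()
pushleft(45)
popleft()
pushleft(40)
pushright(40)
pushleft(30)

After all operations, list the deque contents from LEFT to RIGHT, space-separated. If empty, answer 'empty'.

Answer: 30 40 32 40

Derivation:
pushleft(32): [32]
pushright(5): [32, 5]
popright(): [32]
pushleft(45): [45, 32]
popleft(): [32]
pushleft(40): [40, 32]
pushright(40): [40, 32, 40]
pushleft(30): [30, 40, 32, 40]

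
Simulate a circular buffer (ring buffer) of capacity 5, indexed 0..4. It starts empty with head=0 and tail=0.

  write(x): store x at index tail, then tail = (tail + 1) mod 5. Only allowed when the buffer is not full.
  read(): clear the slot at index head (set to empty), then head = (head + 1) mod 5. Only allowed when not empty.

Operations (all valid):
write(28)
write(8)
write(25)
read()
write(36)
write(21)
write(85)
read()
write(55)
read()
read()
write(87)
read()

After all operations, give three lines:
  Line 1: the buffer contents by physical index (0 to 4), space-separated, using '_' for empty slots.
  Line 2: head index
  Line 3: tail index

write(28): buf=[28 _ _ _ _], head=0, tail=1, size=1
write(8): buf=[28 8 _ _ _], head=0, tail=2, size=2
write(25): buf=[28 8 25 _ _], head=0, tail=3, size=3
read(): buf=[_ 8 25 _ _], head=1, tail=3, size=2
write(36): buf=[_ 8 25 36 _], head=1, tail=4, size=3
write(21): buf=[_ 8 25 36 21], head=1, tail=0, size=4
write(85): buf=[85 8 25 36 21], head=1, tail=1, size=5
read(): buf=[85 _ 25 36 21], head=2, tail=1, size=4
write(55): buf=[85 55 25 36 21], head=2, tail=2, size=5
read(): buf=[85 55 _ 36 21], head=3, tail=2, size=4
read(): buf=[85 55 _ _ 21], head=4, tail=2, size=3
write(87): buf=[85 55 87 _ 21], head=4, tail=3, size=4
read(): buf=[85 55 87 _ _], head=0, tail=3, size=3

Answer: 85 55 87 _ _
0
3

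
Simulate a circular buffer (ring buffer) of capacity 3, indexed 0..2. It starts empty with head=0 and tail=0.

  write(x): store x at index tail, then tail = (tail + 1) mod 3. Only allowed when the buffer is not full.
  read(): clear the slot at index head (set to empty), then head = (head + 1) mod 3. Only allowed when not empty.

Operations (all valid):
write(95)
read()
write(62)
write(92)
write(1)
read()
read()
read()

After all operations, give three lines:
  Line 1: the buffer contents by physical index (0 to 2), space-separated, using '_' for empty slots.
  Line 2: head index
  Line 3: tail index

write(95): buf=[95 _ _], head=0, tail=1, size=1
read(): buf=[_ _ _], head=1, tail=1, size=0
write(62): buf=[_ 62 _], head=1, tail=2, size=1
write(92): buf=[_ 62 92], head=1, tail=0, size=2
write(1): buf=[1 62 92], head=1, tail=1, size=3
read(): buf=[1 _ 92], head=2, tail=1, size=2
read(): buf=[1 _ _], head=0, tail=1, size=1
read(): buf=[_ _ _], head=1, tail=1, size=0

Answer: _ _ _
1
1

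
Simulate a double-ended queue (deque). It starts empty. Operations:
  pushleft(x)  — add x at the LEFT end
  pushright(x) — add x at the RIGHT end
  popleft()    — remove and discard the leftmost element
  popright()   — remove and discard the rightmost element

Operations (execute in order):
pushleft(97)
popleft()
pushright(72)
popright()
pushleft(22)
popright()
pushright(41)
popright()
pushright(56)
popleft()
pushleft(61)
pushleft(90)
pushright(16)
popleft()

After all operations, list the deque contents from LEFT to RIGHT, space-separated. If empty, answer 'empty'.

Answer: 61 16

Derivation:
pushleft(97): [97]
popleft(): []
pushright(72): [72]
popright(): []
pushleft(22): [22]
popright(): []
pushright(41): [41]
popright(): []
pushright(56): [56]
popleft(): []
pushleft(61): [61]
pushleft(90): [90, 61]
pushright(16): [90, 61, 16]
popleft(): [61, 16]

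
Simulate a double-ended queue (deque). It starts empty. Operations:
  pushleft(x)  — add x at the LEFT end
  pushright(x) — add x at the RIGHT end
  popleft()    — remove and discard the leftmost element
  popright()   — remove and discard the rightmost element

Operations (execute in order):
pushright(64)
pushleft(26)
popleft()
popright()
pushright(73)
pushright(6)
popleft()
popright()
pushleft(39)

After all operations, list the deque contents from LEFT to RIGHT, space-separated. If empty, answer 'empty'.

Answer: 39

Derivation:
pushright(64): [64]
pushleft(26): [26, 64]
popleft(): [64]
popright(): []
pushright(73): [73]
pushright(6): [73, 6]
popleft(): [6]
popright(): []
pushleft(39): [39]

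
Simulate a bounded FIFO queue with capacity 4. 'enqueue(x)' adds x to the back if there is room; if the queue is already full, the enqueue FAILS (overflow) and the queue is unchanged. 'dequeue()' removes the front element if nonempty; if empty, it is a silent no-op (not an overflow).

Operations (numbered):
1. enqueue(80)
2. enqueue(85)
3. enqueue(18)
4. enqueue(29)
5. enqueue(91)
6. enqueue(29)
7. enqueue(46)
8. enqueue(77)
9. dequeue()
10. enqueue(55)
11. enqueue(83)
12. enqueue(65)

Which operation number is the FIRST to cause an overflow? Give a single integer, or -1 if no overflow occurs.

1. enqueue(80): size=1
2. enqueue(85): size=2
3. enqueue(18): size=3
4. enqueue(29): size=4
5. enqueue(91): size=4=cap → OVERFLOW (fail)
6. enqueue(29): size=4=cap → OVERFLOW (fail)
7. enqueue(46): size=4=cap → OVERFLOW (fail)
8. enqueue(77): size=4=cap → OVERFLOW (fail)
9. dequeue(): size=3
10. enqueue(55): size=4
11. enqueue(83): size=4=cap → OVERFLOW (fail)
12. enqueue(65): size=4=cap → OVERFLOW (fail)

Answer: 5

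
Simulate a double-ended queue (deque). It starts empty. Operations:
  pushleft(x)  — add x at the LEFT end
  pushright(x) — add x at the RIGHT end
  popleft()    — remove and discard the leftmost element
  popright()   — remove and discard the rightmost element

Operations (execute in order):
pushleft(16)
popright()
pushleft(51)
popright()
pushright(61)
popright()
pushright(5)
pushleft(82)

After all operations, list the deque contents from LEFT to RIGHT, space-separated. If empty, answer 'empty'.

pushleft(16): [16]
popright(): []
pushleft(51): [51]
popright(): []
pushright(61): [61]
popright(): []
pushright(5): [5]
pushleft(82): [82, 5]

Answer: 82 5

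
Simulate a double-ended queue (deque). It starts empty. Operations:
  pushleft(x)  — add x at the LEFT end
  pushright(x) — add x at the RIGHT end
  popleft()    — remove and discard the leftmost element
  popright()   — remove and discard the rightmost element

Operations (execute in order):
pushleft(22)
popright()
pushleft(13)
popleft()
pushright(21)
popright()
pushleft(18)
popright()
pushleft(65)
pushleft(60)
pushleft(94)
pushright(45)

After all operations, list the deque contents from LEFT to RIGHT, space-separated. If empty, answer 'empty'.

Answer: 94 60 65 45

Derivation:
pushleft(22): [22]
popright(): []
pushleft(13): [13]
popleft(): []
pushright(21): [21]
popright(): []
pushleft(18): [18]
popright(): []
pushleft(65): [65]
pushleft(60): [60, 65]
pushleft(94): [94, 60, 65]
pushright(45): [94, 60, 65, 45]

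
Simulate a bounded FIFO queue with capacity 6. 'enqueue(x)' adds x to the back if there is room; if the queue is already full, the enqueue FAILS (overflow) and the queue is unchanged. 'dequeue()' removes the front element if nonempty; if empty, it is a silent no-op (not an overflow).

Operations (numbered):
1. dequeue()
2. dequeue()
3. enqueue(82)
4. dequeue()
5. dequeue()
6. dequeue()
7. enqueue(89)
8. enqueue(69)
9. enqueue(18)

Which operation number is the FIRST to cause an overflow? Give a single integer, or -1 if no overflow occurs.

1. dequeue(): empty, no-op, size=0
2. dequeue(): empty, no-op, size=0
3. enqueue(82): size=1
4. dequeue(): size=0
5. dequeue(): empty, no-op, size=0
6. dequeue(): empty, no-op, size=0
7. enqueue(89): size=1
8. enqueue(69): size=2
9. enqueue(18): size=3

Answer: -1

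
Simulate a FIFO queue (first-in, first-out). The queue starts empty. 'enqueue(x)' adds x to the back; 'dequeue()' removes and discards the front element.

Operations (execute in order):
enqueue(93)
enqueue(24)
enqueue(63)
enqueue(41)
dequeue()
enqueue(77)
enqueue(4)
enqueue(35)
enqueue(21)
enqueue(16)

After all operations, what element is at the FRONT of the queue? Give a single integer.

Answer: 24

Derivation:
enqueue(93): queue = [93]
enqueue(24): queue = [93, 24]
enqueue(63): queue = [93, 24, 63]
enqueue(41): queue = [93, 24, 63, 41]
dequeue(): queue = [24, 63, 41]
enqueue(77): queue = [24, 63, 41, 77]
enqueue(4): queue = [24, 63, 41, 77, 4]
enqueue(35): queue = [24, 63, 41, 77, 4, 35]
enqueue(21): queue = [24, 63, 41, 77, 4, 35, 21]
enqueue(16): queue = [24, 63, 41, 77, 4, 35, 21, 16]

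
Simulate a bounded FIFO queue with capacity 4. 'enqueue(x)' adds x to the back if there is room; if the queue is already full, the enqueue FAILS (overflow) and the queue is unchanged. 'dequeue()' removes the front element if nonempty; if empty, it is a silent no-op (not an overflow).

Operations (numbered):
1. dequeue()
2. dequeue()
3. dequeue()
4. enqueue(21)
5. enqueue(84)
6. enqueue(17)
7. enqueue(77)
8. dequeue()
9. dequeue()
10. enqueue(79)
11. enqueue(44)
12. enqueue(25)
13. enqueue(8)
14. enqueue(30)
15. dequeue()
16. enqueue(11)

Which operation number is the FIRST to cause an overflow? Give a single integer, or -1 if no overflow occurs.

Answer: 12

Derivation:
1. dequeue(): empty, no-op, size=0
2. dequeue(): empty, no-op, size=0
3. dequeue(): empty, no-op, size=0
4. enqueue(21): size=1
5. enqueue(84): size=2
6. enqueue(17): size=3
7. enqueue(77): size=4
8. dequeue(): size=3
9. dequeue(): size=2
10. enqueue(79): size=3
11. enqueue(44): size=4
12. enqueue(25): size=4=cap → OVERFLOW (fail)
13. enqueue(8): size=4=cap → OVERFLOW (fail)
14. enqueue(30): size=4=cap → OVERFLOW (fail)
15. dequeue(): size=3
16. enqueue(11): size=4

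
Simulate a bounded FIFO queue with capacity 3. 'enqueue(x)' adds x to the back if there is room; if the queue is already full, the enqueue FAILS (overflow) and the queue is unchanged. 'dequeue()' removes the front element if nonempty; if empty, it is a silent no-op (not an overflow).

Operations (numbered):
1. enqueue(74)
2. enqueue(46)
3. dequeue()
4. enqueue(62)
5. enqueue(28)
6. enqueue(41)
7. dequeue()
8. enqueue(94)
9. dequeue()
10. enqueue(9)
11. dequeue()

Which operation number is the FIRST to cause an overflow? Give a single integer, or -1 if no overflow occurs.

Answer: 6

Derivation:
1. enqueue(74): size=1
2. enqueue(46): size=2
3. dequeue(): size=1
4. enqueue(62): size=2
5. enqueue(28): size=3
6. enqueue(41): size=3=cap → OVERFLOW (fail)
7. dequeue(): size=2
8. enqueue(94): size=3
9. dequeue(): size=2
10. enqueue(9): size=3
11. dequeue(): size=2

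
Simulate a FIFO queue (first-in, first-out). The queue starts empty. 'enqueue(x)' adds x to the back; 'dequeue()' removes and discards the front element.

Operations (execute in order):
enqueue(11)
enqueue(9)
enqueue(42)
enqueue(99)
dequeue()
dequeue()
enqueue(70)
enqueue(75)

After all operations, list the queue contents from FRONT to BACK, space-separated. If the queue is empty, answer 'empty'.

Answer: 42 99 70 75

Derivation:
enqueue(11): [11]
enqueue(9): [11, 9]
enqueue(42): [11, 9, 42]
enqueue(99): [11, 9, 42, 99]
dequeue(): [9, 42, 99]
dequeue(): [42, 99]
enqueue(70): [42, 99, 70]
enqueue(75): [42, 99, 70, 75]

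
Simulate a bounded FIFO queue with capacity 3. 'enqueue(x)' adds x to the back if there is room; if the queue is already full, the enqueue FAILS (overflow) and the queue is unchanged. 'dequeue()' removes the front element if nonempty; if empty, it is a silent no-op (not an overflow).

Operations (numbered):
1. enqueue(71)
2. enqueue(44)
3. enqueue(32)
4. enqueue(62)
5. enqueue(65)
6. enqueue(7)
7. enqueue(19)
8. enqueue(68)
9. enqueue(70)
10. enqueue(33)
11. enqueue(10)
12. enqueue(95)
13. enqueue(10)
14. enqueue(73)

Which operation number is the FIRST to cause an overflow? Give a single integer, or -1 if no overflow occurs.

1. enqueue(71): size=1
2. enqueue(44): size=2
3. enqueue(32): size=3
4. enqueue(62): size=3=cap → OVERFLOW (fail)
5. enqueue(65): size=3=cap → OVERFLOW (fail)
6. enqueue(7): size=3=cap → OVERFLOW (fail)
7. enqueue(19): size=3=cap → OVERFLOW (fail)
8. enqueue(68): size=3=cap → OVERFLOW (fail)
9. enqueue(70): size=3=cap → OVERFLOW (fail)
10. enqueue(33): size=3=cap → OVERFLOW (fail)
11. enqueue(10): size=3=cap → OVERFLOW (fail)
12. enqueue(95): size=3=cap → OVERFLOW (fail)
13. enqueue(10): size=3=cap → OVERFLOW (fail)
14. enqueue(73): size=3=cap → OVERFLOW (fail)

Answer: 4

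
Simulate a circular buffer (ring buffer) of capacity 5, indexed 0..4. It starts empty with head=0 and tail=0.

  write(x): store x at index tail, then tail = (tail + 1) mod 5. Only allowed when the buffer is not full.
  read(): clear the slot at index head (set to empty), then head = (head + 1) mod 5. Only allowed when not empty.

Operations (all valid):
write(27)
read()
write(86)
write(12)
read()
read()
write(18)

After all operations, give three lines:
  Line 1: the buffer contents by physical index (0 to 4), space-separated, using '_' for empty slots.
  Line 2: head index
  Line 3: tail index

Answer: _ _ _ 18 _
3
4

Derivation:
write(27): buf=[27 _ _ _ _], head=0, tail=1, size=1
read(): buf=[_ _ _ _ _], head=1, tail=1, size=0
write(86): buf=[_ 86 _ _ _], head=1, tail=2, size=1
write(12): buf=[_ 86 12 _ _], head=1, tail=3, size=2
read(): buf=[_ _ 12 _ _], head=2, tail=3, size=1
read(): buf=[_ _ _ _ _], head=3, tail=3, size=0
write(18): buf=[_ _ _ 18 _], head=3, tail=4, size=1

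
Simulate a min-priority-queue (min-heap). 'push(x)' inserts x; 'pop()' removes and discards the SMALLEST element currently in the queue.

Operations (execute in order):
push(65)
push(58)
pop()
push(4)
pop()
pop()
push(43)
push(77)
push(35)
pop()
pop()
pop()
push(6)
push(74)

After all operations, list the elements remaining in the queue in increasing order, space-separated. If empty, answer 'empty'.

Answer: 6 74

Derivation:
push(65): heap contents = [65]
push(58): heap contents = [58, 65]
pop() → 58: heap contents = [65]
push(4): heap contents = [4, 65]
pop() → 4: heap contents = [65]
pop() → 65: heap contents = []
push(43): heap contents = [43]
push(77): heap contents = [43, 77]
push(35): heap contents = [35, 43, 77]
pop() → 35: heap contents = [43, 77]
pop() → 43: heap contents = [77]
pop() → 77: heap contents = []
push(6): heap contents = [6]
push(74): heap contents = [6, 74]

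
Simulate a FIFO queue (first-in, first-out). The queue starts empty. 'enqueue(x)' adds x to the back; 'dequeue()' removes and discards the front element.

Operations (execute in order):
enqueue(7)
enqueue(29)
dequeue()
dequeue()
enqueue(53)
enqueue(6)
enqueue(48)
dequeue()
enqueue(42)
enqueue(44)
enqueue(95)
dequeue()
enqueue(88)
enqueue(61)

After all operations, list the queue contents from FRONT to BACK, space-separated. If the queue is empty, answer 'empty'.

enqueue(7): [7]
enqueue(29): [7, 29]
dequeue(): [29]
dequeue(): []
enqueue(53): [53]
enqueue(6): [53, 6]
enqueue(48): [53, 6, 48]
dequeue(): [6, 48]
enqueue(42): [6, 48, 42]
enqueue(44): [6, 48, 42, 44]
enqueue(95): [6, 48, 42, 44, 95]
dequeue(): [48, 42, 44, 95]
enqueue(88): [48, 42, 44, 95, 88]
enqueue(61): [48, 42, 44, 95, 88, 61]

Answer: 48 42 44 95 88 61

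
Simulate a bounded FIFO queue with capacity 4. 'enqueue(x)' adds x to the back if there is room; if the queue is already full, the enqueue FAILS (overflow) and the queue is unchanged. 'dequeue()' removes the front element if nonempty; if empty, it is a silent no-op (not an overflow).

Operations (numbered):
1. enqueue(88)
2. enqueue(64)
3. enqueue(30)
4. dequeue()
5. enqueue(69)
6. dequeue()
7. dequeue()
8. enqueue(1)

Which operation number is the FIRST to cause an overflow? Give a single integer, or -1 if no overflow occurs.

Answer: -1

Derivation:
1. enqueue(88): size=1
2. enqueue(64): size=2
3. enqueue(30): size=3
4. dequeue(): size=2
5. enqueue(69): size=3
6. dequeue(): size=2
7. dequeue(): size=1
8. enqueue(1): size=2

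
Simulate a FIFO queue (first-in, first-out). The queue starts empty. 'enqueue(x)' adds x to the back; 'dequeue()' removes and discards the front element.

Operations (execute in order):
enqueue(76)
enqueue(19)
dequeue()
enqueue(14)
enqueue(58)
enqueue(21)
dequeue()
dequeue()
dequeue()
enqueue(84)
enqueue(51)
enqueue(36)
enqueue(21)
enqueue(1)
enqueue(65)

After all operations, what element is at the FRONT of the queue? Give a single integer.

Answer: 21

Derivation:
enqueue(76): queue = [76]
enqueue(19): queue = [76, 19]
dequeue(): queue = [19]
enqueue(14): queue = [19, 14]
enqueue(58): queue = [19, 14, 58]
enqueue(21): queue = [19, 14, 58, 21]
dequeue(): queue = [14, 58, 21]
dequeue(): queue = [58, 21]
dequeue(): queue = [21]
enqueue(84): queue = [21, 84]
enqueue(51): queue = [21, 84, 51]
enqueue(36): queue = [21, 84, 51, 36]
enqueue(21): queue = [21, 84, 51, 36, 21]
enqueue(1): queue = [21, 84, 51, 36, 21, 1]
enqueue(65): queue = [21, 84, 51, 36, 21, 1, 65]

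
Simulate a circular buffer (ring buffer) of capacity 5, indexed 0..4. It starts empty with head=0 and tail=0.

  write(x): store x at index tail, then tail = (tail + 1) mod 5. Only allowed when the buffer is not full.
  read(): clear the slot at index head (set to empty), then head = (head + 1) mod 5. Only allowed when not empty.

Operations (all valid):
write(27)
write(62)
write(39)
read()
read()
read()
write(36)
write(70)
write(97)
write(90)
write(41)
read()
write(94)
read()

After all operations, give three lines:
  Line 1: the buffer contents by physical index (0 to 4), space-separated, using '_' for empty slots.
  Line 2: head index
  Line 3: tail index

Answer: 97 90 41 94 _
0
4

Derivation:
write(27): buf=[27 _ _ _ _], head=0, tail=1, size=1
write(62): buf=[27 62 _ _ _], head=0, tail=2, size=2
write(39): buf=[27 62 39 _ _], head=0, tail=3, size=3
read(): buf=[_ 62 39 _ _], head=1, tail=3, size=2
read(): buf=[_ _ 39 _ _], head=2, tail=3, size=1
read(): buf=[_ _ _ _ _], head=3, tail=3, size=0
write(36): buf=[_ _ _ 36 _], head=3, tail=4, size=1
write(70): buf=[_ _ _ 36 70], head=3, tail=0, size=2
write(97): buf=[97 _ _ 36 70], head=3, tail=1, size=3
write(90): buf=[97 90 _ 36 70], head=3, tail=2, size=4
write(41): buf=[97 90 41 36 70], head=3, tail=3, size=5
read(): buf=[97 90 41 _ 70], head=4, tail=3, size=4
write(94): buf=[97 90 41 94 70], head=4, tail=4, size=5
read(): buf=[97 90 41 94 _], head=0, tail=4, size=4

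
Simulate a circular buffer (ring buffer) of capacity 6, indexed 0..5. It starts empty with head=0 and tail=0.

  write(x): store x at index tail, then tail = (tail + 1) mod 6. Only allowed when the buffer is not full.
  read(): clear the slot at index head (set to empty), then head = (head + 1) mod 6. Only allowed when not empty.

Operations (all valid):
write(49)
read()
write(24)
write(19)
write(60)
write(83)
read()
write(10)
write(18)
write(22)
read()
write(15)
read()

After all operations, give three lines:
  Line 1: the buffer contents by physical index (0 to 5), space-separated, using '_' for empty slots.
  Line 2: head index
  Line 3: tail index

Answer: 18 22 15 _ 83 10
4
3

Derivation:
write(49): buf=[49 _ _ _ _ _], head=0, tail=1, size=1
read(): buf=[_ _ _ _ _ _], head=1, tail=1, size=0
write(24): buf=[_ 24 _ _ _ _], head=1, tail=2, size=1
write(19): buf=[_ 24 19 _ _ _], head=1, tail=3, size=2
write(60): buf=[_ 24 19 60 _ _], head=1, tail=4, size=3
write(83): buf=[_ 24 19 60 83 _], head=1, tail=5, size=4
read(): buf=[_ _ 19 60 83 _], head=2, tail=5, size=3
write(10): buf=[_ _ 19 60 83 10], head=2, tail=0, size=4
write(18): buf=[18 _ 19 60 83 10], head=2, tail=1, size=5
write(22): buf=[18 22 19 60 83 10], head=2, tail=2, size=6
read(): buf=[18 22 _ 60 83 10], head=3, tail=2, size=5
write(15): buf=[18 22 15 60 83 10], head=3, tail=3, size=6
read(): buf=[18 22 15 _ 83 10], head=4, tail=3, size=5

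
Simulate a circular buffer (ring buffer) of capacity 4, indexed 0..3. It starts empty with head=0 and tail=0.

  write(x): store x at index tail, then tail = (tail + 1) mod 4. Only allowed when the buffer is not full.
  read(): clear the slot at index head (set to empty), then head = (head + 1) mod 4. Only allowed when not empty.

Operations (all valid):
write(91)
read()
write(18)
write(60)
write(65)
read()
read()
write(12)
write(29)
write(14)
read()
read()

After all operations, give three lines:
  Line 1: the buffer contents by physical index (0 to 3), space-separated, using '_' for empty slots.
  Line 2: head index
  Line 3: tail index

Answer: _ 29 14 _
1
3

Derivation:
write(91): buf=[91 _ _ _], head=0, tail=1, size=1
read(): buf=[_ _ _ _], head=1, tail=1, size=0
write(18): buf=[_ 18 _ _], head=1, tail=2, size=1
write(60): buf=[_ 18 60 _], head=1, tail=3, size=2
write(65): buf=[_ 18 60 65], head=1, tail=0, size=3
read(): buf=[_ _ 60 65], head=2, tail=0, size=2
read(): buf=[_ _ _ 65], head=3, tail=0, size=1
write(12): buf=[12 _ _ 65], head=3, tail=1, size=2
write(29): buf=[12 29 _ 65], head=3, tail=2, size=3
write(14): buf=[12 29 14 65], head=3, tail=3, size=4
read(): buf=[12 29 14 _], head=0, tail=3, size=3
read(): buf=[_ 29 14 _], head=1, tail=3, size=2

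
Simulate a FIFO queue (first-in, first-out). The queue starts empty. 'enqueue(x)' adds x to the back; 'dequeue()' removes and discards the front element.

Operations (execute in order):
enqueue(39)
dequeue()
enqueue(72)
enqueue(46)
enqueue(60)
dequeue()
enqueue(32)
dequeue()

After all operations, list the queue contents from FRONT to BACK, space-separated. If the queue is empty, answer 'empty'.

enqueue(39): [39]
dequeue(): []
enqueue(72): [72]
enqueue(46): [72, 46]
enqueue(60): [72, 46, 60]
dequeue(): [46, 60]
enqueue(32): [46, 60, 32]
dequeue(): [60, 32]

Answer: 60 32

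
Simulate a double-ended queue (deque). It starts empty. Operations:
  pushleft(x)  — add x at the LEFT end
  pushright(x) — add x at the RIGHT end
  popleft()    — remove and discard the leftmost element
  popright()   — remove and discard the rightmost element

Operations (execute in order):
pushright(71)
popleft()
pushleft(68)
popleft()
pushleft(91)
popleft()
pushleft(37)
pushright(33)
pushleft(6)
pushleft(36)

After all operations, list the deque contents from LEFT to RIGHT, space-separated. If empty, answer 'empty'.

pushright(71): [71]
popleft(): []
pushleft(68): [68]
popleft(): []
pushleft(91): [91]
popleft(): []
pushleft(37): [37]
pushright(33): [37, 33]
pushleft(6): [6, 37, 33]
pushleft(36): [36, 6, 37, 33]

Answer: 36 6 37 33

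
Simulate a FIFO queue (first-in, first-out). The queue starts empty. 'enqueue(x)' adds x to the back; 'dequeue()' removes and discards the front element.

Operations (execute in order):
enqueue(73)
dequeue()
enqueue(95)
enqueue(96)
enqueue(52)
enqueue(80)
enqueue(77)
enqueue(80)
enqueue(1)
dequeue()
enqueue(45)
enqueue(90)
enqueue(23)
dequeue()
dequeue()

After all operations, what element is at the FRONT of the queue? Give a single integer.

Answer: 80

Derivation:
enqueue(73): queue = [73]
dequeue(): queue = []
enqueue(95): queue = [95]
enqueue(96): queue = [95, 96]
enqueue(52): queue = [95, 96, 52]
enqueue(80): queue = [95, 96, 52, 80]
enqueue(77): queue = [95, 96, 52, 80, 77]
enqueue(80): queue = [95, 96, 52, 80, 77, 80]
enqueue(1): queue = [95, 96, 52, 80, 77, 80, 1]
dequeue(): queue = [96, 52, 80, 77, 80, 1]
enqueue(45): queue = [96, 52, 80, 77, 80, 1, 45]
enqueue(90): queue = [96, 52, 80, 77, 80, 1, 45, 90]
enqueue(23): queue = [96, 52, 80, 77, 80, 1, 45, 90, 23]
dequeue(): queue = [52, 80, 77, 80, 1, 45, 90, 23]
dequeue(): queue = [80, 77, 80, 1, 45, 90, 23]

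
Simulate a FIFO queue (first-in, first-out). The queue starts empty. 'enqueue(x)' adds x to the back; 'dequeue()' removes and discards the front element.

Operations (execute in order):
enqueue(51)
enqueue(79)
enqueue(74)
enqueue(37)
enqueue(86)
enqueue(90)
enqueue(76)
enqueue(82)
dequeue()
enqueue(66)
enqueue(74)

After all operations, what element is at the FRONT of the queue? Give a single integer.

enqueue(51): queue = [51]
enqueue(79): queue = [51, 79]
enqueue(74): queue = [51, 79, 74]
enqueue(37): queue = [51, 79, 74, 37]
enqueue(86): queue = [51, 79, 74, 37, 86]
enqueue(90): queue = [51, 79, 74, 37, 86, 90]
enqueue(76): queue = [51, 79, 74, 37, 86, 90, 76]
enqueue(82): queue = [51, 79, 74, 37, 86, 90, 76, 82]
dequeue(): queue = [79, 74, 37, 86, 90, 76, 82]
enqueue(66): queue = [79, 74, 37, 86, 90, 76, 82, 66]
enqueue(74): queue = [79, 74, 37, 86, 90, 76, 82, 66, 74]

Answer: 79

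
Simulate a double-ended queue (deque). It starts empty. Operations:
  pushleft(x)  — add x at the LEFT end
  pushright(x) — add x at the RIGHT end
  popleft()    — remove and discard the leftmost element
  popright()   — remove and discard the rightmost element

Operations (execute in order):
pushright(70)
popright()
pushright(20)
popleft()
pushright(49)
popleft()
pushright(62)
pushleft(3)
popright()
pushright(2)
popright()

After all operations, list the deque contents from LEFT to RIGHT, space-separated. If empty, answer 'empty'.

pushright(70): [70]
popright(): []
pushright(20): [20]
popleft(): []
pushright(49): [49]
popleft(): []
pushright(62): [62]
pushleft(3): [3, 62]
popright(): [3]
pushright(2): [3, 2]
popright(): [3]

Answer: 3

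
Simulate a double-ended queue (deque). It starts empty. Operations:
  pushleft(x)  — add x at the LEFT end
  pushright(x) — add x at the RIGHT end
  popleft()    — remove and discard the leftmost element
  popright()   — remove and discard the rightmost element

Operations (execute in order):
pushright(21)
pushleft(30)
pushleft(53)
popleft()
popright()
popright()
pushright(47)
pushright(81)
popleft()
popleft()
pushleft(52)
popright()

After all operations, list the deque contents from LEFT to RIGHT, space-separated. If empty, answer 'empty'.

pushright(21): [21]
pushleft(30): [30, 21]
pushleft(53): [53, 30, 21]
popleft(): [30, 21]
popright(): [30]
popright(): []
pushright(47): [47]
pushright(81): [47, 81]
popleft(): [81]
popleft(): []
pushleft(52): [52]
popright(): []

Answer: empty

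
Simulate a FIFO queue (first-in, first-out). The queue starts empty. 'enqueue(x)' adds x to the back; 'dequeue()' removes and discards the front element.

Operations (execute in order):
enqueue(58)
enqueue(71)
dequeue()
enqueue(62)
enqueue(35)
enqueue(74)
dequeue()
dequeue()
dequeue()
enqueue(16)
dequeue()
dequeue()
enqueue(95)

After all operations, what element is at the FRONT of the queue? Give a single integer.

enqueue(58): queue = [58]
enqueue(71): queue = [58, 71]
dequeue(): queue = [71]
enqueue(62): queue = [71, 62]
enqueue(35): queue = [71, 62, 35]
enqueue(74): queue = [71, 62, 35, 74]
dequeue(): queue = [62, 35, 74]
dequeue(): queue = [35, 74]
dequeue(): queue = [74]
enqueue(16): queue = [74, 16]
dequeue(): queue = [16]
dequeue(): queue = []
enqueue(95): queue = [95]

Answer: 95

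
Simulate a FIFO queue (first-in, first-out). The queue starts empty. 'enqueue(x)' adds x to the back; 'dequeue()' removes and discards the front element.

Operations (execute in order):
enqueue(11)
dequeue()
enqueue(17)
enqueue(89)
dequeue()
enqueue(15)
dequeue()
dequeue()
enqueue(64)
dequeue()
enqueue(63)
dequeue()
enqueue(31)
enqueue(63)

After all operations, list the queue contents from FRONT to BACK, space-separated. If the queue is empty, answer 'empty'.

Answer: 31 63

Derivation:
enqueue(11): [11]
dequeue(): []
enqueue(17): [17]
enqueue(89): [17, 89]
dequeue(): [89]
enqueue(15): [89, 15]
dequeue(): [15]
dequeue(): []
enqueue(64): [64]
dequeue(): []
enqueue(63): [63]
dequeue(): []
enqueue(31): [31]
enqueue(63): [31, 63]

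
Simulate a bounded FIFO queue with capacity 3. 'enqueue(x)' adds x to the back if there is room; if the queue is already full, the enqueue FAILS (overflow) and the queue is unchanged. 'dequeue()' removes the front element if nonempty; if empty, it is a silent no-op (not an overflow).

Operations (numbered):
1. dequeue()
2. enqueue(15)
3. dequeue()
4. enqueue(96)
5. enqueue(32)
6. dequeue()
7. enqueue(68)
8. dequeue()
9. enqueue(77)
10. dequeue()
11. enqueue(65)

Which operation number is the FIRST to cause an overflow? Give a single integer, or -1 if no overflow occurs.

Answer: -1

Derivation:
1. dequeue(): empty, no-op, size=0
2. enqueue(15): size=1
3. dequeue(): size=0
4. enqueue(96): size=1
5. enqueue(32): size=2
6. dequeue(): size=1
7. enqueue(68): size=2
8. dequeue(): size=1
9. enqueue(77): size=2
10. dequeue(): size=1
11. enqueue(65): size=2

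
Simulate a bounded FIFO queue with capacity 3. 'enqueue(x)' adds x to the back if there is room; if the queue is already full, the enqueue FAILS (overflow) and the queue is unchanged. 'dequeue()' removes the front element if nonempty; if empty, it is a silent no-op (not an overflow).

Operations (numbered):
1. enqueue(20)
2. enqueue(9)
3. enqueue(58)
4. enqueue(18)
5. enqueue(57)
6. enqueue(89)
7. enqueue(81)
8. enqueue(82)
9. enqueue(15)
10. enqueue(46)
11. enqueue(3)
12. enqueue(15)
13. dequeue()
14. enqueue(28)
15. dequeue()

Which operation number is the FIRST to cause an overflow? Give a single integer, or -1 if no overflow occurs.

Answer: 4

Derivation:
1. enqueue(20): size=1
2. enqueue(9): size=2
3. enqueue(58): size=3
4. enqueue(18): size=3=cap → OVERFLOW (fail)
5. enqueue(57): size=3=cap → OVERFLOW (fail)
6. enqueue(89): size=3=cap → OVERFLOW (fail)
7. enqueue(81): size=3=cap → OVERFLOW (fail)
8. enqueue(82): size=3=cap → OVERFLOW (fail)
9. enqueue(15): size=3=cap → OVERFLOW (fail)
10. enqueue(46): size=3=cap → OVERFLOW (fail)
11. enqueue(3): size=3=cap → OVERFLOW (fail)
12. enqueue(15): size=3=cap → OVERFLOW (fail)
13. dequeue(): size=2
14. enqueue(28): size=3
15. dequeue(): size=2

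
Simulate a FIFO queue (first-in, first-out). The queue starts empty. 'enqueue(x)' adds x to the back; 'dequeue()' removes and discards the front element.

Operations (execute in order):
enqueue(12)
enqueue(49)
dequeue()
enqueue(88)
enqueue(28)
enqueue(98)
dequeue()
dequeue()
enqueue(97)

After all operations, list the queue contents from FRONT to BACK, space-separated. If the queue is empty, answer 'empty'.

enqueue(12): [12]
enqueue(49): [12, 49]
dequeue(): [49]
enqueue(88): [49, 88]
enqueue(28): [49, 88, 28]
enqueue(98): [49, 88, 28, 98]
dequeue(): [88, 28, 98]
dequeue(): [28, 98]
enqueue(97): [28, 98, 97]

Answer: 28 98 97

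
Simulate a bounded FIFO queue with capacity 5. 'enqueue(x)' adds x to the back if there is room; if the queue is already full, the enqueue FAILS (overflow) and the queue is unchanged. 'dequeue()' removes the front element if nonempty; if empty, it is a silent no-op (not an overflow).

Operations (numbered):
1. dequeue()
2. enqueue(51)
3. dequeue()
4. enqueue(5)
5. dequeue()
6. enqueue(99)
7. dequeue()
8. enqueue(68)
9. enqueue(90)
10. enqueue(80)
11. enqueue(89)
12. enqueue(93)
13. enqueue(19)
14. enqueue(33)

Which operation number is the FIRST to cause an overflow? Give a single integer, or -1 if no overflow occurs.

1. dequeue(): empty, no-op, size=0
2. enqueue(51): size=1
3. dequeue(): size=0
4. enqueue(5): size=1
5. dequeue(): size=0
6. enqueue(99): size=1
7. dequeue(): size=0
8. enqueue(68): size=1
9. enqueue(90): size=2
10. enqueue(80): size=3
11. enqueue(89): size=4
12. enqueue(93): size=5
13. enqueue(19): size=5=cap → OVERFLOW (fail)
14. enqueue(33): size=5=cap → OVERFLOW (fail)

Answer: 13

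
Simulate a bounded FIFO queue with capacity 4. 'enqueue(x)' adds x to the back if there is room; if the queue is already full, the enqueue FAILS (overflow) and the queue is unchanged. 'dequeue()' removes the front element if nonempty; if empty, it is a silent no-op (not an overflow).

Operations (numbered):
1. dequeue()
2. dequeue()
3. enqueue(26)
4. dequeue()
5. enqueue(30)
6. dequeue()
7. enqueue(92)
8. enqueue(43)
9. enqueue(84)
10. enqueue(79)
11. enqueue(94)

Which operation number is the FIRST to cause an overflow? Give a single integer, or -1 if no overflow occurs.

1. dequeue(): empty, no-op, size=0
2. dequeue(): empty, no-op, size=0
3. enqueue(26): size=1
4. dequeue(): size=0
5. enqueue(30): size=1
6. dequeue(): size=0
7. enqueue(92): size=1
8. enqueue(43): size=2
9. enqueue(84): size=3
10. enqueue(79): size=4
11. enqueue(94): size=4=cap → OVERFLOW (fail)

Answer: 11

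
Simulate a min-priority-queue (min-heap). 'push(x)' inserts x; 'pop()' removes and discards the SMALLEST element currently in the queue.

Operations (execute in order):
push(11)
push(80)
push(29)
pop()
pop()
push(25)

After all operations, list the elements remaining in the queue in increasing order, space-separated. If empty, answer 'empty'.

push(11): heap contents = [11]
push(80): heap contents = [11, 80]
push(29): heap contents = [11, 29, 80]
pop() → 11: heap contents = [29, 80]
pop() → 29: heap contents = [80]
push(25): heap contents = [25, 80]

Answer: 25 80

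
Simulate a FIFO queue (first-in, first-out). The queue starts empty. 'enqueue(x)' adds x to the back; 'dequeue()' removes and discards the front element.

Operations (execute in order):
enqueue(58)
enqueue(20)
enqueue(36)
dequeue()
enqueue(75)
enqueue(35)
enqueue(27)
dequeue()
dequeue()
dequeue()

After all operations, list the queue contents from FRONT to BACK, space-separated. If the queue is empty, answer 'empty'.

enqueue(58): [58]
enqueue(20): [58, 20]
enqueue(36): [58, 20, 36]
dequeue(): [20, 36]
enqueue(75): [20, 36, 75]
enqueue(35): [20, 36, 75, 35]
enqueue(27): [20, 36, 75, 35, 27]
dequeue(): [36, 75, 35, 27]
dequeue(): [75, 35, 27]
dequeue(): [35, 27]

Answer: 35 27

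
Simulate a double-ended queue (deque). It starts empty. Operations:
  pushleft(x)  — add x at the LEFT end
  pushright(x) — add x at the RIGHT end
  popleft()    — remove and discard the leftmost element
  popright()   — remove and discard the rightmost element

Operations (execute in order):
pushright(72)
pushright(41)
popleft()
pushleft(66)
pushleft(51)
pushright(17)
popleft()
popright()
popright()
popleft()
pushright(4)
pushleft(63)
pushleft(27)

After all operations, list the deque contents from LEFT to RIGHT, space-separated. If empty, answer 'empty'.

pushright(72): [72]
pushright(41): [72, 41]
popleft(): [41]
pushleft(66): [66, 41]
pushleft(51): [51, 66, 41]
pushright(17): [51, 66, 41, 17]
popleft(): [66, 41, 17]
popright(): [66, 41]
popright(): [66]
popleft(): []
pushright(4): [4]
pushleft(63): [63, 4]
pushleft(27): [27, 63, 4]

Answer: 27 63 4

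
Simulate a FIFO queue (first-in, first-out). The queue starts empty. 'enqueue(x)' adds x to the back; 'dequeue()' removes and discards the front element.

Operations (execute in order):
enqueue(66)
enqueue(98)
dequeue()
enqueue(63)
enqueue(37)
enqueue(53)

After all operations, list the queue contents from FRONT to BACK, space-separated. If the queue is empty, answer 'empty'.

enqueue(66): [66]
enqueue(98): [66, 98]
dequeue(): [98]
enqueue(63): [98, 63]
enqueue(37): [98, 63, 37]
enqueue(53): [98, 63, 37, 53]

Answer: 98 63 37 53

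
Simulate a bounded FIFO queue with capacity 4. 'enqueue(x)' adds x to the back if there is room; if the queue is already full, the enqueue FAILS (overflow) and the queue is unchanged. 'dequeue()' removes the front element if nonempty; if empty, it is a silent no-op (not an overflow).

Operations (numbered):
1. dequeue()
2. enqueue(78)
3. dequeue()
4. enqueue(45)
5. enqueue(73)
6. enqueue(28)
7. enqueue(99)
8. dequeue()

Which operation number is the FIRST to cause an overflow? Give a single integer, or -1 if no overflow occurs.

1. dequeue(): empty, no-op, size=0
2. enqueue(78): size=1
3. dequeue(): size=0
4. enqueue(45): size=1
5. enqueue(73): size=2
6. enqueue(28): size=3
7. enqueue(99): size=4
8. dequeue(): size=3

Answer: -1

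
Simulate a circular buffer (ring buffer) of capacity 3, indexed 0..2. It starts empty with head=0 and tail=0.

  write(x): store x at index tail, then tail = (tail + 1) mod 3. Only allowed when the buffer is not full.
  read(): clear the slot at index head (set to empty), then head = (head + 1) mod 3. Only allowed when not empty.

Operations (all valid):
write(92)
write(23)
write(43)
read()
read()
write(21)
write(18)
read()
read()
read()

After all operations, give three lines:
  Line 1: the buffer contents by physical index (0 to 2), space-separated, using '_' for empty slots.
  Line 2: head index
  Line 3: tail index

write(92): buf=[92 _ _], head=0, tail=1, size=1
write(23): buf=[92 23 _], head=0, tail=2, size=2
write(43): buf=[92 23 43], head=0, tail=0, size=3
read(): buf=[_ 23 43], head=1, tail=0, size=2
read(): buf=[_ _ 43], head=2, tail=0, size=1
write(21): buf=[21 _ 43], head=2, tail=1, size=2
write(18): buf=[21 18 43], head=2, tail=2, size=3
read(): buf=[21 18 _], head=0, tail=2, size=2
read(): buf=[_ 18 _], head=1, tail=2, size=1
read(): buf=[_ _ _], head=2, tail=2, size=0

Answer: _ _ _
2
2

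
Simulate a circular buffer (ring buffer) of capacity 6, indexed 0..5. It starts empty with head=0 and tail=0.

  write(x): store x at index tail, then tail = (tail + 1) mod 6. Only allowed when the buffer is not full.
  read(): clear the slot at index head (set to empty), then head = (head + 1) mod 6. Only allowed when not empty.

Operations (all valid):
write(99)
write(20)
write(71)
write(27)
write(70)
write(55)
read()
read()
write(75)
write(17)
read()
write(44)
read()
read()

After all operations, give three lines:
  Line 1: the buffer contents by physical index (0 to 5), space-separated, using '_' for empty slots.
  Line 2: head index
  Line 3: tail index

Answer: 75 17 44 _ _ 55
5
3

Derivation:
write(99): buf=[99 _ _ _ _ _], head=0, tail=1, size=1
write(20): buf=[99 20 _ _ _ _], head=0, tail=2, size=2
write(71): buf=[99 20 71 _ _ _], head=0, tail=3, size=3
write(27): buf=[99 20 71 27 _ _], head=0, tail=4, size=4
write(70): buf=[99 20 71 27 70 _], head=0, tail=5, size=5
write(55): buf=[99 20 71 27 70 55], head=0, tail=0, size=6
read(): buf=[_ 20 71 27 70 55], head=1, tail=0, size=5
read(): buf=[_ _ 71 27 70 55], head=2, tail=0, size=4
write(75): buf=[75 _ 71 27 70 55], head=2, tail=1, size=5
write(17): buf=[75 17 71 27 70 55], head=2, tail=2, size=6
read(): buf=[75 17 _ 27 70 55], head=3, tail=2, size=5
write(44): buf=[75 17 44 27 70 55], head=3, tail=3, size=6
read(): buf=[75 17 44 _ 70 55], head=4, tail=3, size=5
read(): buf=[75 17 44 _ _ 55], head=5, tail=3, size=4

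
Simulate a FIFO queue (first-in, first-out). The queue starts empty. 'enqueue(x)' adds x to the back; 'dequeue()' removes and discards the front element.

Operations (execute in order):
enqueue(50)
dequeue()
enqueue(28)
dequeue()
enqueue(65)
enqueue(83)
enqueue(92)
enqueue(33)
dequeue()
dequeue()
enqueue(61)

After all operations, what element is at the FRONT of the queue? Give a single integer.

enqueue(50): queue = [50]
dequeue(): queue = []
enqueue(28): queue = [28]
dequeue(): queue = []
enqueue(65): queue = [65]
enqueue(83): queue = [65, 83]
enqueue(92): queue = [65, 83, 92]
enqueue(33): queue = [65, 83, 92, 33]
dequeue(): queue = [83, 92, 33]
dequeue(): queue = [92, 33]
enqueue(61): queue = [92, 33, 61]

Answer: 92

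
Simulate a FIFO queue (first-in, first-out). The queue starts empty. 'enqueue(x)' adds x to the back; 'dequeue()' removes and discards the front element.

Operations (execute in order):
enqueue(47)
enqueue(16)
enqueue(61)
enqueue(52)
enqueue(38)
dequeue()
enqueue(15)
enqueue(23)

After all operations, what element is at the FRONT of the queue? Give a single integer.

enqueue(47): queue = [47]
enqueue(16): queue = [47, 16]
enqueue(61): queue = [47, 16, 61]
enqueue(52): queue = [47, 16, 61, 52]
enqueue(38): queue = [47, 16, 61, 52, 38]
dequeue(): queue = [16, 61, 52, 38]
enqueue(15): queue = [16, 61, 52, 38, 15]
enqueue(23): queue = [16, 61, 52, 38, 15, 23]

Answer: 16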